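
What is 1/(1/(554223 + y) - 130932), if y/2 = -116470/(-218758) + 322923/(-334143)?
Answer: -6751945465816169/884045723718059897109 ≈ -7.6376e-6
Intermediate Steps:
y = -10574784808/12182742399 (y = 2*(-116470/(-218758) + 322923/(-334143)) = 2*(-116470*(-1/218758) + 322923*(-1/334143)) = 2*(58235/109379 - 107641/111381) = 2*(-5287392404/12182742399) = -10574784808/12182742399 ≈ -0.86801)
1/(1/(554223 + y) - 130932) = 1/(1/(554223 - 10574784808/12182742399) - 130932) = 1/(1/(6751945465816169/12182742399) - 130932) = 1/(12182742399/6751945465816169 - 130932) = 1/(-884045723718059897109/6751945465816169) = -6751945465816169/884045723718059897109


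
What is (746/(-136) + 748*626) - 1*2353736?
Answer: -128213557/68 ≈ -1.8855e+6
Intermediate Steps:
(746/(-136) + 748*626) - 1*2353736 = (746*(-1/136) + 468248) - 2353736 = (-373/68 + 468248) - 2353736 = 31840491/68 - 2353736 = -128213557/68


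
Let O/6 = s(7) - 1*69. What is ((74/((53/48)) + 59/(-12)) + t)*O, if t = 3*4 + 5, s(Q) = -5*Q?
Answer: -2616068/53 ≈ -49360.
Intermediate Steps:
t = 17 (t = 12 + 5 = 17)
O = -624 (O = 6*(-5*7 - 1*69) = 6*(-35 - 69) = 6*(-104) = -624)
((74/((53/48)) + 59/(-12)) + t)*O = ((74/((53/48)) + 59/(-12)) + 17)*(-624) = ((74/((53*(1/48))) + 59*(-1/12)) + 17)*(-624) = ((74/(53/48) - 59/12) + 17)*(-624) = ((74*(48/53) - 59/12) + 17)*(-624) = ((3552/53 - 59/12) + 17)*(-624) = (39497/636 + 17)*(-624) = (50309/636)*(-624) = -2616068/53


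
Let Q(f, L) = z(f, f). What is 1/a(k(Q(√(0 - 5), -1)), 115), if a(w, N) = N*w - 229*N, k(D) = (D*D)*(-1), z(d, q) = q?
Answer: -1/25760 ≈ -3.8820e-5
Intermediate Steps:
Q(f, L) = f
k(D) = -D² (k(D) = D²*(-1) = -D²)
a(w, N) = -229*N + N*w
1/a(k(Q(√(0 - 5), -1)), 115) = 1/(115*(-229 - (√(0 - 5))²)) = 1/(115*(-229 - (√(-5))²)) = 1/(115*(-229 - (I*√5)²)) = 1/(115*(-229 - 1*(-5))) = 1/(115*(-229 + 5)) = 1/(115*(-224)) = 1/(-25760) = -1/25760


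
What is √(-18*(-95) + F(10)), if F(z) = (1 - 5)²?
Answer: √1726 ≈ 41.545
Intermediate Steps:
F(z) = 16 (F(z) = (-4)² = 16)
√(-18*(-95) + F(10)) = √(-18*(-95) + 16) = √(1710 + 16) = √1726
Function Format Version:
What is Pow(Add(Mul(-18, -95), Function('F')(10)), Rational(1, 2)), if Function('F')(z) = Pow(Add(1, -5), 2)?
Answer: Pow(1726, Rational(1, 2)) ≈ 41.545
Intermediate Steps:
Function('F')(z) = 16 (Function('F')(z) = Pow(-4, 2) = 16)
Pow(Add(Mul(-18, -95), Function('F')(10)), Rational(1, 2)) = Pow(Add(Mul(-18, -95), 16), Rational(1, 2)) = Pow(Add(1710, 16), Rational(1, 2)) = Pow(1726, Rational(1, 2))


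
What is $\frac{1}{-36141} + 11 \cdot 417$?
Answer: $\frac{165778766}{36141} \approx 4587.0$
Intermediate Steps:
$\frac{1}{-36141} + 11 \cdot 417 = - \frac{1}{36141} + 4587 = \frac{165778766}{36141}$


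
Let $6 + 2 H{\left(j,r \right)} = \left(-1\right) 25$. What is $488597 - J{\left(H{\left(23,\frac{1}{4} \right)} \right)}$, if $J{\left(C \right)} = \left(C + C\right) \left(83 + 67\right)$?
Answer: $493247$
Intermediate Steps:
$H{\left(j,r \right)} = - \frac{31}{2}$ ($H{\left(j,r \right)} = -3 + \frac{\left(-1\right) 25}{2} = -3 + \frac{1}{2} \left(-25\right) = -3 - \frac{25}{2} = - \frac{31}{2}$)
$J{\left(C \right)} = 300 C$ ($J{\left(C \right)} = 2 C 150 = 300 C$)
$488597 - J{\left(H{\left(23,\frac{1}{4} \right)} \right)} = 488597 - 300 \left(- \frac{31}{2}\right) = 488597 - -4650 = 488597 + 4650 = 493247$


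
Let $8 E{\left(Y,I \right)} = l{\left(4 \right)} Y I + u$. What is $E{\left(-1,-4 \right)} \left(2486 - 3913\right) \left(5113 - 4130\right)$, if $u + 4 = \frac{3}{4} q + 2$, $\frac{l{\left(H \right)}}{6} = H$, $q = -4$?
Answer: $- \frac{127649431}{8} \approx -1.5956 \cdot 10^{7}$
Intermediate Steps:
$l{\left(H \right)} = 6 H$
$u = -5$ ($u = -4 + \left(\frac{3}{4} \left(-4\right) + 2\right) = -4 + \left(-3 + 2\right) = -4 - 1 = -5$)
$E{\left(Y,I \right)} = - \frac{5}{8} + 3 I Y$ ($E{\left(Y,I \right)} = \frac{6 \cdot 4 Y I - 5}{8} = \frac{24 Y I - 5}{8} = \frac{24 I Y - 5}{8} = \frac{-5 + 24 I Y}{8} = - \frac{5}{8} + 3 I Y$)
$E{\left(-1,-4 \right)} \left(2486 - 3913\right) \left(5113 - 4130\right) = \left(- \frac{5}{8} + 3 \left(-4\right) \left(-1\right)\right) \left(2486 - 3913\right) \left(5113 - 4130\right) = \left(- \frac{5}{8} + 12\right) \left(\left(-1427\right) 983\right) = \frac{91}{8} \left(-1402741\right) = - \frac{127649431}{8}$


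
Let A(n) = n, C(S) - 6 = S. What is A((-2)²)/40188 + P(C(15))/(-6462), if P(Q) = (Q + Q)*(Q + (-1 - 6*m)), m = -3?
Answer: -296825/1202291 ≈ -0.24688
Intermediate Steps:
C(S) = 6 + S
P(Q) = 2*Q*(17 + Q) (P(Q) = (Q + Q)*(Q + (-1 - 6*(-3))) = (2*Q)*(Q + (-1 + 18)) = (2*Q)*(Q + 17) = (2*Q)*(17 + Q) = 2*Q*(17 + Q))
A((-2)²)/40188 + P(C(15))/(-6462) = (-2)²/40188 + (2*(6 + 15)*(17 + (6 + 15)))/(-6462) = 4*(1/40188) + (2*21*(17 + 21))*(-1/6462) = 1/10047 + (2*21*38)*(-1/6462) = 1/10047 + 1596*(-1/6462) = 1/10047 - 266/1077 = -296825/1202291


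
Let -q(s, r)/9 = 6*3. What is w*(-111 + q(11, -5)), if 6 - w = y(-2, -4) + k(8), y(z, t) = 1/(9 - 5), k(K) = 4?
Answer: -1911/4 ≈ -477.75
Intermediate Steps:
q(s, r) = -162 (q(s, r) = -54*3 = -9*18 = -162)
y(z, t) = ¼ (y(z, t) = 1/4 = ¼)
w = 7/4 (w = 6 - (¼ + 4) = 6 - 1*17/4 = 6 - 17/4 = 7/4 ≈ 1.7500)
w*(-111 + q(11, -5)) = 7*(-111 - 162)/4 = (7/4)*(-273) = -1911/4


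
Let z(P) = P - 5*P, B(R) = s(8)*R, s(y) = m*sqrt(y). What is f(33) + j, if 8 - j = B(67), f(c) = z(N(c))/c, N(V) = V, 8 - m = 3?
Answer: 4 - 670*sqrt(2) ≈ -943.52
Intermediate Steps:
m = 5 (m = 8 - 1*3 = 8 - 3 = 5)
s(y) = 5*sqrt(y)
B(R) = 10*R*sqrt(2) (B(R) = (5*sqrt(8))*R = (5*(2*sqrt(2)))*R = (10*sqrt(2))*R = 10*R*sqrt(2))
z(P) = -4*P
f(c) = -4 (f(c) = (-4*c)/c = -4)
j = 8 - 670*sqrt(2) (j = 8 - 10*67*sqrt(2) = 8 - 670*sqrt(2) ≈ -939.52)
f(33) + j = -4 + (8 - 670*sqrt(2)) = 4 - 670*sqrt(2)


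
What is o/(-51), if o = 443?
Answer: -443/51 ≈ -8.6863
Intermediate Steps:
o/(-51) = 443/(-51) = 443*(-1/51) = -443/51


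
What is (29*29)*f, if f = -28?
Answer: -23548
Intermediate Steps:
(29*29)*f = (29*29)*(-28) = 841*(-28) = -23548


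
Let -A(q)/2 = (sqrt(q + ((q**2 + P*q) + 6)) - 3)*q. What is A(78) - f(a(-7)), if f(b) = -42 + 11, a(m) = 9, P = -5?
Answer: 499 - 468*sqrt(642) ≈ -11359.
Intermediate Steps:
A(q) = -2*q*(-3 + sqrt(6 + q**2 - 4*q)) (A(q) = -2*(sqrt(q + ((q**2 - 5*q) + 6)) - 3)*q = -2*(sqrt(q + (6 + q**2 - 5*q)) - 3)*q = -2*(sqrt(6 + q**2 - 4*q) - 3)*q = -2*(-3 + sqrt(6 + q**2 - 4*q))*q = -2*q*(-3 + sqrt(6 + q**2 - 4*q)))
f(b) = -31
A(78) - f(a(-7)) = 2*78*(3 - sqrt(6 + 78**2 - 4*78)) - 1*(-31) = 2*78*(3 - sqrt(6 + 6084 - 312)) + 31 = 2*78*(3 - sqrt(5778)) + 31 = 2*78*(3 - 3*sqrt(642)) + 31 = (468 - 468*sqrt(642)) + 31 = 499 - 468*sqrt(642)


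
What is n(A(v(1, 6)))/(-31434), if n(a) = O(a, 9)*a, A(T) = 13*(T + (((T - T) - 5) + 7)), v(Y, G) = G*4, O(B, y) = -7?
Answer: 7/93 ≈ 0.075269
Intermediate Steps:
v(Y, G) = 4*G
A(T) = 26 + 13*T (A(T) = 13*(T + ((0 - 5) + 7)) = 13*(T + (-5 + 7)) = 13*(T + 2) = 13*(2 + T) = 26 + 13*T)
n(a) = -7*a
n(A(v(1, 6)))/(-31434) = -7*(26 + 13*(4*6))/(-31434) = -7*(26 + 13*24)*(-1/31434) = -7*(26 + 312)*(-1/31434) = -7*338*(-1/31434) = -2366*(-1/31434) = 7/93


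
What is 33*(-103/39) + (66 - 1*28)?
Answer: -639/13 ≈ -49.154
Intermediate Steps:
33*(-103/39) + (66 - 1*28) = 33*(-103*1/39) + (66 - 28) = 33*(-103/39) + 38 = -1133/13 + 38 = -639/13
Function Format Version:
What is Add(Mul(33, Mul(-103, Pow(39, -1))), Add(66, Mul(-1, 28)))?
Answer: Rational(-639, 13) ≈ -49.154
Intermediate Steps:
Add(Mul(33, Mul(-103, Pow(39, -1))), Add(66, Mul(-1, 28))) = Add(Mul(33, Mul(-103, Rational(1, 39))), Add(66, -28)) = Add(Mul(33, Rational(-103, 39)), 38) = Add(Rational(-1133, 13), 38) = Rational(-639, 13)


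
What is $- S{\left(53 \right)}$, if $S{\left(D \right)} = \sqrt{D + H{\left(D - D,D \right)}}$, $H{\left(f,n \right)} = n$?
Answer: $- \sqrt{106} \approx -10.296$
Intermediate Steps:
$S{\left(D \right)} = \sqrt{2} \sqrt{D}$ ($S{\left(D \right)} = \sqrt{D + D} = \sqrt{2 D} = \sqrt{2} \sqrt{D}$)
$- S{\left(53 \right)} = - \sqrt{2} \sqrt{53} = - \sqrt{106}$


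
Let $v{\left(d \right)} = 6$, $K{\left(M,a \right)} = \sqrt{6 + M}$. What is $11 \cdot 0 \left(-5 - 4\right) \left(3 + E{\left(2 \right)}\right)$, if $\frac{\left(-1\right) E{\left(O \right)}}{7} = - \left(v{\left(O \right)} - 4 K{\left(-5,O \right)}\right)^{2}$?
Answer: $0$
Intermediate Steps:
$E{\left(O \right)} = 28$ ($E{\left(O \right)} = - 7 \left(- \left(6 - 4 \sqrt{6 - 5}\right)^{2}\right) = - 7 \left(- \left(6 - 4 \sqrt{1}\right)^{2}\right) = - 7 \left(- \left(6 - 4\right)^{2}\right) = - 7 \left(- 2^{2}\right) = - 7 \left(\left(-1\right) 4\right) = \left(-7\right) \left(-4\right) = 28$)
$11 \cdot 0 \left(-5 - 4\right) \left(3 + E{\left(2 \right)}\right) = 11 \cdot 0 \left(-5 - 4\right) \left(3 + 28\right) = 0 \left(\left(-9\right) 31\right) = 0 \left(-279\right) = 0$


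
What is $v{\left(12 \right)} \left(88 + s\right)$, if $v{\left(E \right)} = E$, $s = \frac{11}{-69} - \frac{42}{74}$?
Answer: $\frac{891232}{851} \approx 1047.3$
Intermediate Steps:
$s = - \frac{1856}{2553}$ ($s = 11 \left(- \frac{1}{69}\right) - \frac{21}{37} = - \frac{11}{69} - \frac{21}{37} = - \frac{1856}{2553} \approx -0.72699$)
$v{\left(12 \right)} \left(88 + s\right) = 12 \left(88 - \frac{1856}{2553}\right) = 12 \cdot \frac{222808}{2553} = \frac{891232}{851}$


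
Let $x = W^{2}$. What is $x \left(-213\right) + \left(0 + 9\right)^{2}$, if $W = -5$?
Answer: $-5244$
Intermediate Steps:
$x = 25$ ($x = \left(-5\right)^{2} = 25$)
$x \left(-213\right) + \left(0 + 9\right)^{2} = 25 \left(-213\right) + \left(0 + 9\right)^{2} = -5325 + 9^{2} = -5325 + 81 = -5244$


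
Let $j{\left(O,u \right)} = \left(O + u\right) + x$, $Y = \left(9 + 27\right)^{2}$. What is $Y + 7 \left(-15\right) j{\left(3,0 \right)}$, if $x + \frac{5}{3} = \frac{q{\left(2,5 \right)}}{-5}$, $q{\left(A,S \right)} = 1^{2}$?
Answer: $1177$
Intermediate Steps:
$q{\left(A,S \right)} = 1$
$Y = 1296$ ($Y = 36^{2} = 1296$)
$x = - \frac{28}{15}$ ($x = - \frac{5}{3} + 1 \frac{1}{-5} = - \frac{5}{3} + 1 \left(- \frac{1}{5}\right) = - \frac{5}{3} - \frac{1}{5} = - \frac{28}{15} \approx -1.8667$)
$j{\left(O,u \right)} = - \frac{28}{15} + O + u$ ($j{\left(O,u \right)} = \left(O + u\right) - \frac{28}{15} = - \frac{28}{15} + O + u$)
$Y + 7 \left(-15\right) j{\left(3,0 \right)} = 1296 + 7 \left(-15\right) \left(- \frac{28}{15} + 3 + 0\right) = 1296 - 119 = 1177$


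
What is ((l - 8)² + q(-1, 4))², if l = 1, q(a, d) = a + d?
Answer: 2704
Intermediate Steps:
((l - 8)² + q(-1, 4))² = ((1 - 8)² + (-1 + 4))² = ((-7)² + 3)² = (49 + 3)² = 52² = 2704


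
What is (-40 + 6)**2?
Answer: 1156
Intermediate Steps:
(-40 + 6)**2 = (-34)**2 = 1156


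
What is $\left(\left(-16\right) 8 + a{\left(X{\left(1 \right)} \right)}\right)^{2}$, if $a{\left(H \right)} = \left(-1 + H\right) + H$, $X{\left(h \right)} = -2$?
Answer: $17689$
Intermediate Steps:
$a{\left(H \right)} = -1 + 2 H$
$\left(\left(-16\right) 8 + a{\left(X{\left(1 \right)} \right)}\right)^{2} = \left(\left(-16\right) 8 + \left(-1 + 2 \left(-2\right)\right)\right)^{2} = \left(-128 - 5\right)^{2} = \left(-133\right)^{2} = 17689$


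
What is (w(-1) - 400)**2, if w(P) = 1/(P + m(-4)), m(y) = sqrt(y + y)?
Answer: (-1119199*I + 641600*sqrt(2))/(-7*I + 4*sqrt(2)) ≈ 1.6009e+5 + 251.49*I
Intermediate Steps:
m(y) = sqrt(2)*sqrt(y) (m(y) = sqrt(2*y) = sqrt(2)*sqrt(y))
w(P) = 1/(P + 2*I*sqrt(2)) (w(P) = 1/(P + sqrt(2)*sqrt(-4)) = 1/(P + sqrt(2)*(2*I)) = 1/(P + 2*I*sqrt(2)))
(w(-1) - 400)**2 = (1/(-1 + 2*I*sqrt(2)) - 400)**2 = (-400 + 1/(-1 + 2*I*sqrt(2)))**2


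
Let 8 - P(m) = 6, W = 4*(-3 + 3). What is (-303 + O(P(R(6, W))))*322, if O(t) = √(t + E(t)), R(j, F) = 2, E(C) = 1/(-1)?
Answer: -97244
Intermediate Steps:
E(C) = -1
W = 0 (W = 4*0 = 0)
P(m) = 2 (P(m) = 8 - 1*6 = 8 - 6 = 2)
O(t) = √(-1 + t) (O(t) = √(t - 1) = √(-1 + t))
(-303 + O(P(R(6, W))))*322 = (-303 + √(-1 + 2))*322 = (-303 + √1)*322 = (-303 + 1)*322 = -302*322 = -97244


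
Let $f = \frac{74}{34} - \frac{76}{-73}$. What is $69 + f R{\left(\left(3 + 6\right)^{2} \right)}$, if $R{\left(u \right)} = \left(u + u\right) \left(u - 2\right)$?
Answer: $\frac{51188043}{1241} \approx 41247.0$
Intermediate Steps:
$f = \frac{3993}{1241}$ ($f = 74 \cdot \frac{1}{34} - - \frac{76}{73} = \frac{37}{17} + \frac{76}{73} = \frac{3993}{1241} \approx 3.2176$)
$R{\left(u \right)} = 2 u \left(-2 + u\right)$
$69 + f R{\left(\left(3 + 6\right)^{2} \right)} = 69 + \frac{3993 \cdot 2 \left(3 + 6\right)^{2} \left(-2 + \left(3 + 6\right)^{2}\right)}{1241} = 69 + \frac{3993 \cdot 2 \cdot 9^{2} \left(-2 + 9^{2}\right)}{1241} = 69 + \frac{3993 \cdot 2 \cdot 81 \left(-2 + 81\right)}{1241} = 69 + \frac{3993 \cdot 2 \cdot 81 \cdot 79}{1241} = 69 + \frac{3993}{1241} \cdot 12798 = 69 + \frac{51102414}{1241} = \frac{51188043}{1241}$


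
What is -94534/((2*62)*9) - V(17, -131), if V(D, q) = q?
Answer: 25831/558 ≈ 46.292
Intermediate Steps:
-94534/((2*62)*9) - V(17, -131) = -94534/((2*62)*9) - 1*(-131) = -94534/(124*9) + 131 = -94534/1116 + 131 = -94534*1/1116 + 131 = -47267/558 + 131 = 25831/558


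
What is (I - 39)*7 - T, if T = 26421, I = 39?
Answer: -26421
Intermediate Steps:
(I - 39)*7 - T = (39 - 39)*7 - 1*26421 = 0*7 - 26421 = 0 - 26421 = -26421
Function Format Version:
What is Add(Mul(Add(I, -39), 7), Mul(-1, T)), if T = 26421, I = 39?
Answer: -26421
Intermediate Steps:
Add(Mul(Add(I, -39), 7), Mul(-1, T)) = Add(Mul(Add(39, -39), 7), Mul(-1, 26421)) = Add(Mul(0, 7), -26421) = Add(0, -26421) = -26421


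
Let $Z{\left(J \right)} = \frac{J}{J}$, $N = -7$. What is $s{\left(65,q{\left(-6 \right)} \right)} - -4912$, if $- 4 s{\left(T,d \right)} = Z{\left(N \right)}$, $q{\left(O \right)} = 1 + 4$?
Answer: $\frac{19647}{4} \approx 4911.8$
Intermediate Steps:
$q{\left(O \right)} = 5$
$Z{\left(J \right)} = 1$
$s{\left(T,d \right)} = - \frac{1}{4}$ ($s{\left(T,d \right)} = \left(- \frac{1}{4}\right) 1 = - \frac{1}{4}$)
$s{\left(65,q{\left(-6 \right)} \right)} - -4912 = - \frac{1}{4} - -4912 = - \frac{1}{4} + 4912 = \frac{19647}{4}$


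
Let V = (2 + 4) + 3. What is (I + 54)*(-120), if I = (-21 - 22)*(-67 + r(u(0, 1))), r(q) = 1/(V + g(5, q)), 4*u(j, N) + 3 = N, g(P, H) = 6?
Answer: -351856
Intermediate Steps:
u(j, N) = -¾ + N/4
V = 9 (V = 6 + 3 = 9)
r(q) = 1/15 (r(q) = 1/(9 + 6) = 1/15)
I = 43172/15 (I = (-21 - 22)*(-67 + 1/15) = -43*(-1004/15) = 43172/15 ≈ 2878.1)
(I + 54)*(-120) = (43172/15 + 54)*(-120) = (43982/15)*(-120) = -351856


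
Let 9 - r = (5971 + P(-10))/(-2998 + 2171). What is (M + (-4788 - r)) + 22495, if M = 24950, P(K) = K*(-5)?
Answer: 35263875/827 ≈ 42641.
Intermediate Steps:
P(K) = -5*K
r = 13464/827 (r = 9 - (5971 - 5*(-10))/(-2998 + 2171) = 9 - (5971 + 50)/(-827) = 9 - 6021*(-1)/827 = 9 - 1*(-6021/827) = 9 + 6021/827 = 13464/827 ≈ 16.281)
(M + (-4788 - r)) + 22495 = (24950 + (-4788 - 1*13464/827)) + 22495 = (24950 + (-4788 - 13464/827)) + 22495 = (24950 - 3973140/827) + 22495 = 16660510/827 + 22495 = 35263875/827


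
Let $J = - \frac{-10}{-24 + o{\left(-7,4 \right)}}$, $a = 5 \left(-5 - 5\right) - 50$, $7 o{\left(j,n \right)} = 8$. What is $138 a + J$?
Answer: $- \frac{220807}{16} \approx -13800.0$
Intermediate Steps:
$o{\left(j,n \right)} = \frac{8}{7}$ ($o{\left(j,n \right)} = \frac{1}{7} \cdot 8 = \frac{8}{7}$)
$a = -100$ ($a = 5 \left(-10\right) - 50 = -50 - 50 = -100$)
$J = - \frac{7}{16}$ ($J = - \frac{-10}{-24 + \frac{8}{7}} = - \frac{-10}{- \frac{160}{7}} = - \frac{\left(-10\right) \left(-7\right)}{160} = \left(-1\right) \frac{7}{16} = - \frac{7}{16} \approx -0.4375$)
$138 a + J = 138 \left(-100\right) - \frac{7}{16} = -13800 - \frac{7}{16} = - \frac{220807}{16}$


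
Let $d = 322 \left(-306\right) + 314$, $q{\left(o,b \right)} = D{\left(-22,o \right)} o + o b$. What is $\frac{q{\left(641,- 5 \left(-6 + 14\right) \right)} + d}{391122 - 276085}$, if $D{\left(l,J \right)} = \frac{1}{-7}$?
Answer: $- \frac{867647}{805259} \approx -1.0775$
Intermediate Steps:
$D{\left(l,J \right)} = - \frac{1}{7}$
$q{\left(o,b \right)} = - \frac{o}{7} + b o$ ($q{\left(o,b \right)} = - \frac{o}{7} + o b = - \frac{o}{7} + b o$)
$d = -98218$ ($d = -98532 + 314 = -98218$)
$\frac{q{\left(641,- 5 \left(-6 + 14\right) \right)} + d}{391122 - 276085} = \frac{641 \left(- \frac{1}{7} - 5 \left(-6 + 14\right)\right) - 98218}{391122 - 276085} = \frac{641 \left(- \frac{1}{7} - 40\right) - 98218}{115037} = \left(641 \left(- \frac{1}{7} - 40\right) - 98218\right) \frac{1}{115037} = \left(641 \left(- \frac{281}{7}\right) - 98218\right) \frac{1}{115037} = \left(- \frac{180121}{7} - 98218\right) \frac{1}{115037} = \left(- \frac{867647}{7}\right) \frac{1}{115037} = - \frac{867647}{805259}$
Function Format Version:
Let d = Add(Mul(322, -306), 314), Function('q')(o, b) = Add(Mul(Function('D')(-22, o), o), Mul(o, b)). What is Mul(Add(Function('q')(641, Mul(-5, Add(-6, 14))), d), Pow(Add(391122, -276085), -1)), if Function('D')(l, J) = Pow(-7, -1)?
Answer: Rational(-867647, 805259) ≈ -1.0775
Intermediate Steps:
Function('D')(l, J) = Rational(-1, 7)
Function('q')(o, b) = Add(Mul(Rational(-1, 7), o), Mul(b, o)) (Function('q')(o, b) = Add(Mul(Rational(-1, 7), o), Mul(o, b)) = Add(Mul(Rational(-1, 7), o), Mul(b, o)))
d = -98218 (d = Add(-98532, 314) = -98218)
Mul(Add(Function('q')(641, Mul(-5, Add(-6, 14))), d), Pow(Add(391122, -276085), -1)) = Mul(Add(Mul(641, Add(Rational(-1, 7), Mul(-5, Add(-6, 14)))), -98218), Pow(Add(391122, -276085), -1)) = Mul(Add(Mul(641, Add(Rational(-1, 7), Mul(-5, 8))), -98218), Pow(115037, -1)) = Mul(Add(Mul(641, Add(Rational(-1, 7), -40)), -98218), Rational(1, 115037)) = Mul(Add(Mul(641, Rational(-281, 7)), -98218), Rational(1, 115037)) = Mul(Add(Rational(-180121, 7), -98218), Rational(1, 115037)) = Mul(Rational(-867647, 7), Rational(1, 115037)) = Rational(-867647, 805259)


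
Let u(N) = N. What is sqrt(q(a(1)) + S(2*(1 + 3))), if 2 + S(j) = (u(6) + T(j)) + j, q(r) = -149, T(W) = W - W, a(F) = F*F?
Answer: I*sqrt(137) ≈ 11.705*I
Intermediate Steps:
a(F) = F**2
T(W) = 0
S(j) = 4 + j (S(j) = -2 + ((6 + 0) + j) = -2 + (6 + j) = 4 + j)
sqrt(q(a(1)) + S(2*(1 + 3))) = sqrt(-149 + (4 + 2*(1 + 3))) = sqrt(-149 + (4 + 2*4)) = sqrt(-149 + (4 + 8)) = sqrt(-149 + 12) = sqrt(-137) = I*sqrt(137)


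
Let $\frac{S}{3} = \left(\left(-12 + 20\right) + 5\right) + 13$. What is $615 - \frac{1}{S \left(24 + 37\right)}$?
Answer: $\frac{2926169}{4758} \approx 615.0$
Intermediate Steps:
$S = 78$ ($S = 3 \left(\left(\left(-12 + 20\right) + 5\right) + 13\right) = 3 \left(\left(8 + 5\right) + 13\right) = 3 \left(13 + 13\right) = 3 \cdot 26 = 78$)
$615 - \frac{1}{S \left(24 + 37\right)} = 615 - \frac{1}{78 \left(24 + 37\right)} = 615 - \frac{1}{78 \cdot 61} = 615 - \frac{1}{4758} = \frac{2926169}{4758}$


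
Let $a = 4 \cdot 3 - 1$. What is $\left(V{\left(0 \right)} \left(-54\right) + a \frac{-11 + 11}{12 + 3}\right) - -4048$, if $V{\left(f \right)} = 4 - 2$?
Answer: $3940$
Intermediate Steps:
$a = 11$ ($a = 12 - 1 = 11$)
$V{\left(f \right)} = 2$
$\left(V{\left(0 \right)} \left(-54\right) + a \frac{-11 + 11}{12 + 3}\right) - -4048 = \left(2 \left(-54\right) + 11 \frac{-11 + 11}{12 + 3}\right) - -4048 = \left(-108 + 11 \cdot \frac{0}{15}\right) + 4048 = \left(-108 + 11 \cdot 0 \cdot \frac{1}{15}\right) + 4048 = \left(-108 + 11 \cdot 0\right) + 4048 = \left(-108 + 0\right) + 4048 = -108 + 4048 = 3940$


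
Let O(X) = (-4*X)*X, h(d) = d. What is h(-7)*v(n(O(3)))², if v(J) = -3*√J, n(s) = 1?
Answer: -63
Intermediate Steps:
O(X) = -4*X²
h(-7)*v(n(O(3)))² = -7*(-3*√1)² = -7*(-3*1)² = -7*(-3)² = -7*9 = -63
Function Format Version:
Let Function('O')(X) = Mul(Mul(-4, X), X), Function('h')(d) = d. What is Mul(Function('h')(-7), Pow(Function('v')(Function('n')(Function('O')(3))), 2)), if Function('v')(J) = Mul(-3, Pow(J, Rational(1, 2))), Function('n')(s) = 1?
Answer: -63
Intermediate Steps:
Function('O')(X) = Mul(-4, Pow(X, 2))
Mul(Function('h')(-7), Pow(Function('v')(Function('n')(Function('O')(3))), 2)) = Mul(-7, Pow(Mul(-3, Pow(1, Rational(1, 2))), 2)) = Mul(-7, Pow(Mul(-3, 1), 2)) = Mul(-7, Pow(-3, 2)) = Mul(-7, 9) = -63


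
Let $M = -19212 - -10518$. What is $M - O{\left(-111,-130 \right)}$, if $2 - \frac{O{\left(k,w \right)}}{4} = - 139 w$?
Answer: $63578$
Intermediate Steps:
$M = -8694$ ($M = -19212 + 10518 = -8694$)
$O{\left(k,w \right)} = 8 + 556 w$ ($O{\left(k,w \right)} = 8 - 4 \left(- 139 w\right) = 8 + 556 w$)
$M - O{\left(-111,-130 \right)} = -8694 - \left(8 + 556 \left(-130\right)\right) = -8694 - \left(8 - 72280\right) = -8694 - -72272 = -8694 + 72272 = 63578$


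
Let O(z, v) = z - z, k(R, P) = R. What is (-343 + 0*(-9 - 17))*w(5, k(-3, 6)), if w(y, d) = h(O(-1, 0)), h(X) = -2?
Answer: 686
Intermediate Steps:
O(z, v) = 0
w(y, d) = -2
(-343 + 0*(-9 - 17))*w(5, k(-3, 6)) = (-343 + 0*(-9 - 17))*(-2) = (-343 + 0*(-26))*(-2) = (-343 + 0)*(-2) = -343*(-2) = 686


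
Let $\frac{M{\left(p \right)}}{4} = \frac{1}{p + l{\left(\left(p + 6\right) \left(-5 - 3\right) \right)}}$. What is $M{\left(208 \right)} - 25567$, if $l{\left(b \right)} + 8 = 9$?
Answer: $- \frac{5343499}{209} \approx -25567.0$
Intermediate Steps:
$l{\left(b \right)} = 1$ ($l{\left(b \right)} = -8 + 9 = 1$)
$M{\left(p \right)} = \frac{4}{1 + p}$ ($M{\left(p \right)} = \frac{4}{p + 1} = \frac{4}{1 + p}$)
$M{\left(208 \right)} - 25567 = \frac{4}{1 + 208} - 25567 = \frac{4}{209} - 25567 = - \frac{5343499}{209}$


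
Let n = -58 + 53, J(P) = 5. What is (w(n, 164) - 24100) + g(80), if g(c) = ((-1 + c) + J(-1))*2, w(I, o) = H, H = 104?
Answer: -23828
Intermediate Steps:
n = -5
w(I, o) = 104
g(c) = 8 + 2*c (g(c) = ((-1 + c) + 5)*2 = (4 + c)*2 = 8 + 2*c)
(w(n, 164) - 24100) + g(80) = (104 - 24100) + (8 + 2*80) = -23996 + (8 + 160) = -23996 + 168 = -23828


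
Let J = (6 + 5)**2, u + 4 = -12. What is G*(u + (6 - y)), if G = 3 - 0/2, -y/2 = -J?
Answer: -756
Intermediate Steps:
u = -16 (u = -4 - 12 = -16)
J = 121 (J = 11**2 = 121)
y = 242 (y = -(-2)*121 = -2*(-121) = 242)
G = 3 (G = 3 - 0/2 = 3 - 1*0 = 3 + 0 = 3)
G*(u + (6 - y)) = 3*(-16 + (6 - 1*242)) = 3*(-16 + (6 - 242)) = 3*(-16 - 236) = 3*(-252) = -756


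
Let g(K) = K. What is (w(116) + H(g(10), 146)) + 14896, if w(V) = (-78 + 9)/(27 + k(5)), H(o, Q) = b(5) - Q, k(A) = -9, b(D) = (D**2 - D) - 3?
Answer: 88579/6 ≈ 14763.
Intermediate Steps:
b(D) = -3 + D**2 - D
H(o, Q) = 17 - Q (H(o, Q) = (-3 + 5**2 - 1*5) - Q = (-3 + 25 - 5) - Q = 17 - Q)
w(V) = -23/6 (w(V) = (-78 + 9)/(27 - 9) = -69/18 = -69*1/18 = -23/6)
(w(116) + H(g(10), 146)) + 14896 = (-23/6 + (17 - 1*146)) + 14896 = (-23/6 + (17 - 146)) + 14896 = (-23/6 - 129) + 14896 = -797/6 + 14896 = 88579/6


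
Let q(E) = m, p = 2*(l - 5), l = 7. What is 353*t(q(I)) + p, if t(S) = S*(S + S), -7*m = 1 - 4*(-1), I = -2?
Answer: 17846/49 ≈ 364.20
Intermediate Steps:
p = 4 (p = 2*(7 - 5) = 2*2 = 4)
m = -5/7 (m = -(1 - 4*(-1))/7 = -(1 + 4)/7 = -⅐*5 = -5/7 ≈ -0.71429)
q(E) = -5/7
t(S) = 2*S² (t(S) = S*(2*S) = 2*S²)
353*t(q(I)) + p = 353*(2*(-5/7)²) + 4 = 353*(2*(25/49)) + 4 = 353*(50/49) + 4 = 17650/49 + 4 = 17846/49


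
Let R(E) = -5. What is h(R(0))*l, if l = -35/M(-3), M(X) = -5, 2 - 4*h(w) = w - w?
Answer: 7/2 ≈ 3.5000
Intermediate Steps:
h(w) = 1/2 (h(w) = 1/2 - (w - w)/4 = 1/2 - 1/4*0 = 1/2 + 0 = 1/2)
l = 7 (l = -35/(-5) = -35*(-1/5) = 7)
h(R(0))*l = (1/2)*7 = 7/2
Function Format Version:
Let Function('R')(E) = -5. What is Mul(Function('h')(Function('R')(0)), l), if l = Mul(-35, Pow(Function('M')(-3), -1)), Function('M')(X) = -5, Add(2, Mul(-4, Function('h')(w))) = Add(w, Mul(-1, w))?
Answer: Rational(7, 2) ≈ 3.5000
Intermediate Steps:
Function('h')(w) = Rational(1, 2) (Function('h')(w) = Add(Rational(1, 2), Mul(Rational(-1, 4), Add(w, Mul(-1, w)))) = Add(Rational(1, 2), Mul(Rational(-1, 4), 0)) = Add(Rational(1, 2), 0) = Rational(1, 2))
l = 7 (l = Mul(-35, Pow(-5, -1)) = Mul(-35, Rational(-1, 5)) = 7)
Mul(Function('h')(Function('R')(0)), l) = Mul(Rational(1, 2), 7) = Rational(7, 2)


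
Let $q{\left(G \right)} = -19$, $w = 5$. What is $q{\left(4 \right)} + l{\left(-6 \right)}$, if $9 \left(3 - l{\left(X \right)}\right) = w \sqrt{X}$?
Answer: $-16 - \frac{5 i \sqrt{6}}{9} \approx -16.0 - 1.3608 i$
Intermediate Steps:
$l{\left(X \right)} = 3 - \frac{5 \sqrt{X}}{9}$
$q{\left(4 \right)} + l{\left(-6 \right)} = -19 + \left(3 - \frac{5 \sqrt{-6}}{9}\right) = -19 + \left(3 - \frac{5 i \sqrt{6}}{9}\right) = -16 - \frac{5 i \sqrt{6}}{9}$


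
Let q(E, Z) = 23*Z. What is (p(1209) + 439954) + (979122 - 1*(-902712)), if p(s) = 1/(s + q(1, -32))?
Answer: 1098205725/473 ≈ 2.3218e+6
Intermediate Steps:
p(s) = 1/(-736 + s) (p(s) = 1/(s + 23*(-32)) = 1/(s - 736) = 1/(-736 + s))
(p(1209) + 439954) + (979122 - 1*(-902712)) = (1/(-736 + 1209) + 439954) + (979122 - 1*(-902712)) = (1/473 + 439954) + (979122 + 902712) = (1/473 + 439954) + 1881834 = 208098243/473 + 1881834 = 1098205725/473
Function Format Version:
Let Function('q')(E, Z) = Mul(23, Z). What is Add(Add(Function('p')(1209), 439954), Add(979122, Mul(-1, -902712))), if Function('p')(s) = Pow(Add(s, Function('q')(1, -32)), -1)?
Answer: Rational(1098205725, 473) ≈ 2.3218e+6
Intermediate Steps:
Function('p')(s) = Pow(Add(-736, s), -1) (Function('p')(s) = Pow(Add(s, Mul(23, -32)), -1) = Pow(Add(s, -736), -1) = Pow(Add(-736, s), -1))
Add(Add(Function('p')(1209), 439954), Add(979122, Mul(-1, -902712))) = Add(Add(Pow(Add(-736, 1209), -1), 439954), Add(979122, Mul(-1, -902712))) = Add(Add(Pow(473, -1), 439954), Add(979122, 902712)) = Add(Add(Rational(1, 473), 439954), 1881834) = Add(Rational(208098243, 473), 1881834) = Rational(1098205725, 473)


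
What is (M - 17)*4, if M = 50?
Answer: 132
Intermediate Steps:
(M - 17)*4 = (50 - 17)*4 = 33*4 = 132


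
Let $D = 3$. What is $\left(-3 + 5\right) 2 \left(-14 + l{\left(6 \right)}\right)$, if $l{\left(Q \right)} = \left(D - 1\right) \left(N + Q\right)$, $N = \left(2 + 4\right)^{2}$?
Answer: $280$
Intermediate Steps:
$N = 36$ ($N = 6^{2} = 36$)
$l{\left(Q \right)} = 72 + 2 Q$ ($l{\left(Q \right)} = \left(3 - 1\right) \left(36 + Q\right) = 2 \left(36 + Q\right) = 72 + 2 Q$)
$\left(-3 + 5\right) 2 \left(-14 + l{\left(6 \right)}\right) = \left(-3 + 5\right) 2 \left(-14 + \left(72 + 2 \cdot 6\right)\right) = 2 \cdot 2 \left(-14 + \left(72 + 12\right)\right) = 4 \left(-14 + 84\right) = 4 \cdot 70 = 280$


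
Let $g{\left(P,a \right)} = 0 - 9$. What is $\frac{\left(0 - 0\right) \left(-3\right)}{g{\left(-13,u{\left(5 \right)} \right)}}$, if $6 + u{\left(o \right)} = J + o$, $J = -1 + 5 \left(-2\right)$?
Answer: $0$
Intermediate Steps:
$J = -11$ ($J = -1 - 10 = -11$)
$u{\left(o \right)} = -17 + o$ ($u{\left(o \right)} = -6 + \left(-11 + o\right) = -17 + o$)
$g{\left(P,a \right)} = -9$ ($g{\left(P,a \right)} = 0 - 9 = -9$)
$\frac{\left(0 - 0\right) \left(-3\right)}{g{\left(-13,u{\left(5 \right)} \right)}} = \frac{\left(0 - 0\right) \left(-3\right)}{-9} = - \frac{\left(0 + 0\right) \left(-3\right)}{9} = - \frac{0 \left(-3\right)}{9} = \left(- \frac{1}{9}\right) 0 = 0$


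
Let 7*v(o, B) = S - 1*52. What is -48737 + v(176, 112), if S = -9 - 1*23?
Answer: -48749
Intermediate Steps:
S = -32 (S = -9 - 23 = -32)
v(o, B) = -12 (v(o, B) = (-32 - 1*52)/7 = (-32 - 52)/7 = (⅐)*(-84) = -12)
-48737 + v(176, 112) = -48737 - 12 = -48749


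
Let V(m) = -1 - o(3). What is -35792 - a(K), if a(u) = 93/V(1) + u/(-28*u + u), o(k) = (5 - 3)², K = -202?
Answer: -4829404/135 ≈ -35773.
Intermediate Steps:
o(k) = 4 (o(k) = 2² = 4)
V(m) = -5 (V(m) = -1 - 1*4 = -1 - 4 = -5)
a(u) = -2516/135 (a(u) = 93/(-5) + u/(-28*u + u) = 93*(-⅕) + u/((-27*u)) = -93/5 + u*(-1/(27*u)) = -93/5 - 1/27 = -2516/135)
-35792 - a(K) = -35792 - 1*(-2516/135) = -35792 + 2516/135 = -4829404/135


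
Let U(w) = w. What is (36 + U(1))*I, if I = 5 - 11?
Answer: -222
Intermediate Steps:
I = -6
(36 + U(1))*I = (36 + 1)*(-6) = 37*(-6) = -222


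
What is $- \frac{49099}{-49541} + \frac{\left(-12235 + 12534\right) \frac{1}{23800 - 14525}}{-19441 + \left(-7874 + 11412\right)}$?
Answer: $\frac{7242103644416}{7307313600825} \approx 0.99108$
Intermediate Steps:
$- \frac{49099}{-49541} + \frac{\left(-12235 + 12534\right) \frac{1}{23800 - 14525}}{-19441 + \left(-7874 + 11412\right)} = \left(-49099\right) \left(- \frac{1}{49541}\right) + \frac{299 \cdot \frac{1}{9275}}{-19441 + 3538} = \frac{49099}{49541} + \frac{299 \cdot \frac{1}{9275}}{-15903} = \frac{49099}{49541} + \frac{299}{9275} \left(- \frac{1}{15903}\right) = \frac{49099}{49541} - \frac{299}{147500325} = \frac{7242103644416}{7307313600825}$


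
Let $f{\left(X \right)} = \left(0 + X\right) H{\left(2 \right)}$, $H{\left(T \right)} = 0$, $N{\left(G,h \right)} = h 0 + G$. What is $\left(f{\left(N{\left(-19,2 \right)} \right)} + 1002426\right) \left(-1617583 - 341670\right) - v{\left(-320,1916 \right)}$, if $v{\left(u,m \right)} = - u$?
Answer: $-1964006148098$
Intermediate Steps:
$N{\left(G,h \right)} = G$ ($N{\left(G,h \right)} = 0 + G = G$)
$f{\left(X \right)} = 0$ ($f{\left(X \right)} = \left(0 + X\right) 0 = X 0 = 0$)
$\left(f{\left(N{\left(-19,2 \right)} \right)} + 1002426\right) \left(-1617583 - 341670\right) - v{\left(-320,1916 \right)} = \left(0 + 1002426\right) \left(-1617583 - 341670\right) - \left(-1\right) \left(-320\right) = 1002426 \left(-1959253\right) - 320 = -1964006147778 - 320 = -1964006148098$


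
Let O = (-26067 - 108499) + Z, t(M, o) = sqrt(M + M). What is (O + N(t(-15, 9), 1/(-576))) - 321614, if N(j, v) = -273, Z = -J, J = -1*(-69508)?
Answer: -525961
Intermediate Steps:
t(M, o) = sqrt(2)*sqrt(M) (t(M, o) = sqrt(2*M) = sqrt(2)*sqrt(M))
J = 69508
Z = -69508 (Z = -1*69508 = -69508)
O = -204074 (O = (-26067 - 108499) - 69508 = -134566 - 69508 = -204074)
(O + N(t(-15, 9), 1/(-576))) - 321614 = (-204074 - 273) - 321614 = -204347 - 321614 = -525961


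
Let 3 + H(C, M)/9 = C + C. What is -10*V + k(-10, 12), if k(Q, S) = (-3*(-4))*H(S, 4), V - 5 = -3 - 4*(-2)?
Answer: 2168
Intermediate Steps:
H(C, M) = -27 + 18*C (H(C, M) = -27 + 9*(C + C) = -27 + 9*(2*C) = -27 + 18*C)
V = 10 (V = 5 + (-3 - 4*(-2)) = 5 + (-3 + 8) = 5 + 5 = 10)
k(Q, S) = -324 + 216*S (k(Q, S) = (-3*(-4))*(-27 + 18*S) = 12*(-27 + 18*S) = -324 + 216*S)
-10*V + k(-10, 12) = -10*10 + (-324 + 216*12) = -100 + (-324 + 2592) = -100 + 2268 = 2168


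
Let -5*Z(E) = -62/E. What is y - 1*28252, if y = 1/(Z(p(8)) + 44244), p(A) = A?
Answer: -25000505552/884911 ≈ -28252.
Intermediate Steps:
Z(E) = 62/(5*E) (Z(E) = -(-62)/(5*E) = 62/(5*E))
y = 20/884911 (y = 1/((62/5)/8 + 44244) = 1/((62/5)*(⅛) + 44244) = 1/(31/20 + 44244) = 1/(884911/20) = 20/884911 ≈ 2.2601e-5)
y - 1*28252 = 20/884911 - 1*28252 = 20/884911 - 28252 = -25000505552/884911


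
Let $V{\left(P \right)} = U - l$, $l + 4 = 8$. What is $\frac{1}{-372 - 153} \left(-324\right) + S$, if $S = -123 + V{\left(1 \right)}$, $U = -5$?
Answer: $- \frac{22992}{175} \approx -131.38$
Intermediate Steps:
$l = 4$ ($l = -4 + 8 = 4$)
$V{\left(P \right)} = -9$ ($V{\left(P \right)} = -5 - 4 = -9$)
$S = -132$ ($S = -123 - 9 = -132$)
$\frac{1}{-372 - 153} \left(-324\right) + S = \frac{1}{-372 - 153} \left(-324\right) - 132 = \frac{1}{-525} \left(-324\right) - 132 = \left(- \frac{1}{525}\right) \left(-324\right) - 132 = \frac{108}{175} - 132 = - \frac{22992}{175}$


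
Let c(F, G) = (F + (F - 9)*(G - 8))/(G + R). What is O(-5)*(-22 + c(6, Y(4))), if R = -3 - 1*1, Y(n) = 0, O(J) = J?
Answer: 295/2 ≈ 147.50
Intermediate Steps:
R = -4 (R = -3 - 1 = -4)
c(F, G) = (F + (-9 + F)*(-8 + G))/(-4 + G) (c(F, G) = (F + (F - 9)*(G - 8))/(G - 4) = (F + (-9 + F)*(-8 + G))/(-4 + G))
O(-5)*(-22 + c(6, Y(4))) = -5*(-22 + (72 - 9*0 - 7*6 + 6*0)/(-4 + 0)) = -5*(-22 + (72 + 0 - 42 + 0)/(-4)) = -5*(-22 - ¼*30) = -5*(-22 - 15/2) = -5*(-59/2) = 295/2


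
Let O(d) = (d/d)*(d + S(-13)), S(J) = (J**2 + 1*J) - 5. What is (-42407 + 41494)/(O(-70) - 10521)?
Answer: 913/10440 ≈ 0.087452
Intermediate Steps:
S(J) = -5 + J + J**2 (S(J) = (J**2 + J) - 5 = (J + J**2) - 5 = -5 + J + J**2)
O(d) = 151 + d (O(d) = (d/d)*(d + (-5 - 13 + (-13)**2)) = 1*(d + (-5 - 13 + 169)) = 1*(d + 151) = 1*(151 + d) = 151 + d)
(-42407 + 41494)/(O(-70) - 10521) = (-42407 + 41494)/((151 - 70) - 10521) = -913/(81 - 10521) = -913/(-10440) = -913*(-1/10440) = 913/10440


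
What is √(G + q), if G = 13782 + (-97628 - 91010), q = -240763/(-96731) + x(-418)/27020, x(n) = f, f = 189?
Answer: I*√6094250658055501212845/186690830 ≈ 418.15*I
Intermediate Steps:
x(n) = 189
q = 931956917/373381660 (q = -240763/(-96731) + 189/27020 = -240763*(-1/96731) + 189*(1/27020) = 240763/96731 + 27/3860 = 931956917/373381660 ≈ 2.4960)
G = -174856 (G = 13782 - 188638 = -174856)
√(G + q) = √(-174856 + 931956917/373381660) = √(-65287091584043/373381660) = I*√6094250658055501212845/186690830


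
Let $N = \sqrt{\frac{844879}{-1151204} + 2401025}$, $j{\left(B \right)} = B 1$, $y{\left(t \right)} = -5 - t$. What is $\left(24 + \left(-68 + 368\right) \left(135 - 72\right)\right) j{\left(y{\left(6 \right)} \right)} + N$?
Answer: $-208164 + \frac{\sqrt{795501747216543021}}{575602} \approx -2.0661 \cdot 10^{5}$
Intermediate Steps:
$j{\left(B \right)} = B$
$N = \frac{\sqrt{795501747216543021}}{575602}$ ($N = \sqrt{844879 \left(- \frac{1}{1151204}\right) + 2401025} = \sqrt{- \frac{844879}{1151204} + 2401025} = \sqrt{\frac{2764068739221}{1151204}} = \frac{\sqrt{795501747216543021}}{575602} \approx 1549.5$)
$\left(24 + \left(-68 + 368\right) \left(135 - 72\right)\right) j{\left(y{\left(6 \right)} \right)} + N = \left(24 + \left(-68 + 368\right) \left(135 - 72\right)\right) \left(-5 - 6\right) + \frac{\sqrt{795501747216543021}}{575602} = \left(24 + 300 \cdot 63\right) \left(-5 - 6\right) + \frac{\sqrt{795501747216543021}}{575602} = \left(24 + 18900\right) \left(-11\right) + \frac{\sqrt{795501747216543021}}{575602} = 18924 \left(-11\right) + \frac{\sqrt{795501747216543021}}{575602} = -208164 + \frac{\sqrt{795501747216543021}}{575602}$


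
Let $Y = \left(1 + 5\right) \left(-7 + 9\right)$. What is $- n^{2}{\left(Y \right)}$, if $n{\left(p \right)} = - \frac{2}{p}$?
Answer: $- \frac{1}{36} \approx -0.027778$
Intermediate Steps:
$Y = 12$ ($Y = 6 \cdot 2 = 12$)
$- n^{2}{\left(Y \right)} = - \left(- \frac{2}{12}\right)^{2} = - \left(\left(-2\right) \frac{1}{12}\right)^{2} = - \left(- \frac{1}{6}\right)^{2} = \left(-1\right) \frac{1}{36} = - \frac{1}{36}$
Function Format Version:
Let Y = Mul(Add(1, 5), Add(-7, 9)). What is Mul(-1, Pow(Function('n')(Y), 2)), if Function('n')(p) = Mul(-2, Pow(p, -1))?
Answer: Rational(-1, 36) ≈ -0.027778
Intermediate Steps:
Y = 12 (Y = Mul(6, 2) = 12)
Mul(-1, Pow(Function('n')(Y), 2)) = Mul(-1, Pow(Mul(-2, Pow(12, -1)), 2)) = Mul(-1, Pow(Mul(-2, Rational(1, 12)), 2)) = Mul(-1, Pow(Rational(-1, 6), 2)) = Mul(-1, Rational(1, 36)) = Rational(-1, 36)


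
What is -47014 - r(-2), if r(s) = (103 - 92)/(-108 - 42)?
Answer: -7052089/150 ≈ -47014.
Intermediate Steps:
r(s) = -11/150 (r(s) = 11/(-150) = 11*(-1/150) = -11/150)
-47014 - r(-2) = -47014 - 1*(-11/150) = -47014 + 11/150 = -7052089/150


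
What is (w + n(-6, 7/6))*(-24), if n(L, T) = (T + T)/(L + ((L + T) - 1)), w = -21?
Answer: 36120/71 ≈ 508.73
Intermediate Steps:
n(L, T) = 2*T/(-1 + T + 2*L) (n(L, T) = (2*T)/(L + (-1 + L + T)) = (2*T)/(-1 + T + 2*L) = 2*T/(-1 + T + 2*L))
(w + n(-6, 7/6))*(-24) = (-21 + 2*(7/6)/(-1 + 7/6 + 2*(-6)))*(-24) = (-21 + 2*(7*(⅙))/(-1 + 7*(⅙) - 12))*(-24) = (-21 + 2*(7/6)/(-1 + 7/6 - 12))*(-24) = (-21 + 2*(7/6)/(-71/6))*(-24) = (-21 + 2*(7/6)*(-6/71))*(-24) = (-21 - 14/71)*(-24) = -1505/71*(-24) = 36120/71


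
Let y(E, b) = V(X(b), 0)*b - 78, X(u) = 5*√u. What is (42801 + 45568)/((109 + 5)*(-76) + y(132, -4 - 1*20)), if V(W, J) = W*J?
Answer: -88369/8742 ≈ -10.109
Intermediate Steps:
V(W, J) = J*W
y(E, b) = -78 (y(E, b) = (0*(5*√b))*b - 78 = 0*b - 78 = 0 - 78 = -78)
(42801 + 45568)/((109 + 5)*(-76) + y(132, -4 - 1*20)) = (42801 + 45568)/((109 + 5)*(-76) - 78) = 88369/(114*(-76) - 78) = 88369/(-8664 - 78) = 88369/(-8742) = 88369*(-1/8742) = -88369/8742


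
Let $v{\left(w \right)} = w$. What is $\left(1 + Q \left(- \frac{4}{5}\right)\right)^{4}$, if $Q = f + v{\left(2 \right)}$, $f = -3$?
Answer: $\frac{6561}{625} \approx 10.498$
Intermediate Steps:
$Q = -1$ ($Q = -3 + 2 = -1$)
$\left(1 + Q \left(- \frac{4}{5}\right)\right)^{4} = \left(1 - - \frac{4}{5}\right)^{4} = \left(1 + \frac{4}{5}\right)^{4} = \left(\frac{9}{5}\right)^{4} = \frac{6561}{625}$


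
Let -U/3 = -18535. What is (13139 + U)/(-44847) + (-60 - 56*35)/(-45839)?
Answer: -3060565276/2055741633 ≈ -1.4888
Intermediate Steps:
U = 55605 (U = -3*(-18535) = 55605)
(13139 + U)/(-44847) + (-60 - 56*35)/(-45839) = (13139 + 55605)/(-44847) + (-60 - 56*35)/(-45839) = 68744*(-1/44847) + (-60 - 1960)*(-1/45839) = -68744/44847 - 2020*(-1/45839) = -68744/44847 + 2020/45839 = -3060565276/2055741633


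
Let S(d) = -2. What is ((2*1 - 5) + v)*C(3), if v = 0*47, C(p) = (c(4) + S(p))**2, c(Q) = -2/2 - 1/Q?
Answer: -507/16 ≈ -31.688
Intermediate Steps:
c(Q) = -1 - 1/Q (c(Q) = -2*1/2 - 1/Q = -1 - 1/Q)
C(p) = 169/16 (C(p) = ((-1 - 1*4)/4 - 2)**2 = ((-1 - 4)/4 - 2)**2 = ((1/4)*(-5) - 2)**2 = (-5/4 - 2)**2 = (-13/4)**2 = 169/16)
v = 0
((2*1 - 5) + v)*C(3) = ((2*1 - 5) + 0)*(169/16) = ((2 - 5) + 0)*(169/16) = (-3 + 0)*(169/16) = -3*169/16 = -507/16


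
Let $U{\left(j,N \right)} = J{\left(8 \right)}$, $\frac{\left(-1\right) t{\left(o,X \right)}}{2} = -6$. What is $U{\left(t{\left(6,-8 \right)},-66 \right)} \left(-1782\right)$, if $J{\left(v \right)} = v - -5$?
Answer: $-23166$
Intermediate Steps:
$t{\left(o,X \right)} = 12$ ($t{\left(o,X \right)} = \left(-2\right) \left(-6\right) = 12$)
$J{\left(v \right)} = 5 + v$ ($J{\left(v \right)} = v + 5 = 5 + v$)
$U{\left(j,N \right)} = 13$ ($U{\left(j,N \right)} = 5 + 8 = 13$)
$U{\left(t{\left(6,-8 \right)},-66 \right)} \left(-1782\right) = 13 \left(-1782\right) = -23166$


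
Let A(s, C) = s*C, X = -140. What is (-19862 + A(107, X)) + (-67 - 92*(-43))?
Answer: -30953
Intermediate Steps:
A(s, C) = C*s
(-19862 + A(107, X)) + (-67 - 92*(-43)) = (-19862 - 140*107) + (-67 - 92*(-43)) = (-19862 - 14980) + (-67 + 3956) = -34842 + 3889 = -30953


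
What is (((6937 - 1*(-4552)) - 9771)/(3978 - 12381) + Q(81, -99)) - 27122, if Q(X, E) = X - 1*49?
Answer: -227638988/8403 ≈ -27090.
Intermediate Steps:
Q(X, E) = -49 + X (Q(X, E) = X - 49 = -49 + X)
(((6937 - 1*(-4552)) - 9771)/(3978 - 12381) + Q(81, -99)) - 27122 = (((6937 - 1*(-4552)) - 9771)/(3978 - 12381) + (-49 + 81)) - 27122 = (((6937 + 4552) - 9771)/(-8403) + 32) - 27122 = ((11489 - 9771)*(-1/8403) + 32) - 27122 = (1718*(-1/8403) + 32) - 27122 = (-1718/8403 + 32) - 27122 = 267178/8403 - 27122 = -227638988/8403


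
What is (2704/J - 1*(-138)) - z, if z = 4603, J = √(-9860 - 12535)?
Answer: -4465 - 2704*I*√22395/22395 ≈ -4465.0 - 18.069*I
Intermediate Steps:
J = I*√22395 (J = √(-22395) = I*√22395 ≈ 149.65*I)
(2704/J - 1*(-138)) - z = (2704/((I*√22395)) - 1*(-138)) - 1*4603 = (2704*(-I*√22395/22395) + 138) - 4603 = (-2704*I*√22395/22395 + 138) - 4603 = (138 - 2704*I*√22395/22395) - 4603 = -4465 - 2704*I*√22395/22395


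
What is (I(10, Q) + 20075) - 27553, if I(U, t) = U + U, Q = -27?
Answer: -7458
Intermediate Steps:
I(U, t) = 2*U
(I(10, Q) + 20075) - 27553 = (2*10 + 20075) - 27553 = (20 + 20075) - 27553 = 20095 - 27553 = -7458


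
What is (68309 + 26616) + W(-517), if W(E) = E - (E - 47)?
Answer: 94972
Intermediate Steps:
W(E) = 47 (W(E) = E - (-47 + E) = E + (47 - E) = 47)
(68309 + 26616) + W(-517) = (68309 + 26616) + 47 = 94925 + 47 = 94972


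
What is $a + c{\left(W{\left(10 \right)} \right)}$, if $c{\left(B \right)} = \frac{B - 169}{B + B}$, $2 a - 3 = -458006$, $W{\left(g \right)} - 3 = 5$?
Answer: $- \frac{3664185}{16} \approx -2.2901 \cdot 10^{5}$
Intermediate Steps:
$W{\left(g \right)} = 8$ ($W{\left(g \right)} = 3 + 5 = 8$)
$a = - \frac{458003}{2}$ ($a = \frac{3}{2} + \frac{1}{2} \left(-458006\right) = \frac{3}{2} - 229003 = - \frac{458003}{2} \approx -2.29 \cdot 10^{5}$)
$c{\left(B \right)} = \frac{-169 + B}{2 B}$
$a + c{\left(W{\left(10 \right)} \right)} = - \frac{458003}{2} + \frac{-169 + 8}{2 \cdot 8} = - \frac{458003}{2} + \frac{1}{2} \cdot \frac{1}{8} \left(-161\right) = - \frac{458003}{2} - \frac{161}{16} = - \frac{3664185}{16}$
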